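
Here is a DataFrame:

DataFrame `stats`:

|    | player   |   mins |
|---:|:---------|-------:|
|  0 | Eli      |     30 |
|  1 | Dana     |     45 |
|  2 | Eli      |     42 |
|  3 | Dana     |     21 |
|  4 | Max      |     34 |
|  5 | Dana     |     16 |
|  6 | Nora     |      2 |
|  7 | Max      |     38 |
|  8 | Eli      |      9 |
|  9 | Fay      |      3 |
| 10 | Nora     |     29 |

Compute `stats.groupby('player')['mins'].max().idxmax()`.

Dana

group by player, max of mins:
player
Dana    45
Eli     42
Fay      3
Max     38
Nora    29
Name: mins, dtype: int64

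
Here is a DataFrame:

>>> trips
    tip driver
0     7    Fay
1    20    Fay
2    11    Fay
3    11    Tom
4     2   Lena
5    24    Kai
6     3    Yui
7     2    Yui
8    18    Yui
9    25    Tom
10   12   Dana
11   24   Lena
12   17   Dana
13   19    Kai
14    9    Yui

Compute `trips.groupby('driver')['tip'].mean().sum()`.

group by driver, mean of tip:
driver
Dana    14.500000
Fay     12.666667
Kai     21.500000
Lena    13.000000
Tom     18.000000
Yui      8.000000
Name: tip, dtype: float64
sum of the resulting series → 87.6666666667

87.6666666667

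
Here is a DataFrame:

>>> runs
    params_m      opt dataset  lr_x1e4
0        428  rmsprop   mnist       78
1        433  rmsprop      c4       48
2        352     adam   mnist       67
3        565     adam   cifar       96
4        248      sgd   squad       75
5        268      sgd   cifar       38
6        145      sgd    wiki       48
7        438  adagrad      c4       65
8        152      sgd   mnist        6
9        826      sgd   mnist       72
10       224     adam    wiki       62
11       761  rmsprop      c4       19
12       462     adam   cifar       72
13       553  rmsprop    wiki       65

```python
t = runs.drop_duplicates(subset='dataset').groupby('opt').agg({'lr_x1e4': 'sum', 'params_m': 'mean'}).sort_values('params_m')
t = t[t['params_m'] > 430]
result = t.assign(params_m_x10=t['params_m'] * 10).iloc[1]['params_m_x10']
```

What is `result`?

5650.0

drop duplicate dataset (keep=first):
   params_m      opt dataset  lr_x1e4
0       428  rmsprop   mnist       78
1       433  rmsprop      c4       48
3       565     adam   cifar       96
4       248      sgd   squad       75
6       145      sgd    wiki       48
group by opt: sum(lr_x1e4), mean(params_m):
         lr_x1e4  params_m
opt                       
adam          96     565.0
rmsprop      126     430.5
sgd          123     196.5
sort by params_m:
         lr_x1e4  params_m
opt                       
sgd          123     196.5
rmsprop      126     430.5
adam          96     565.0
filter rows where params_m > 430:
         lr_x1e4  params_m
opt                       
rmsprop      126     430.5
adam          96     565.0
add column params_m_x10 = t['params_m'] * 10:
         lr_x1e4  params_m  params_m_x10
opt                                     
rmsprop      126     430.5        4305.0
adam          96     565.0        5650.0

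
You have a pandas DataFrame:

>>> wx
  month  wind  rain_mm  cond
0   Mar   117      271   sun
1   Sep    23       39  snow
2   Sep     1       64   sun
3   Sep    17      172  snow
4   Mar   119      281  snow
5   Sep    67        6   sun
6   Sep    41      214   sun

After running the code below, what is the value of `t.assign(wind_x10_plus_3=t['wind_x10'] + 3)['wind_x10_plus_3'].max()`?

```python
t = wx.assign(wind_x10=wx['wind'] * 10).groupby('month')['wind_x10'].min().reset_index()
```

1173

add column wind_x10 = wx['wind'] * 10:
  month  wind  rain_mm  cond  wind_x10
0   Mar   117      271   sun      1170
1   Sep    23       39  snow       230
2   Sep     1       64   sun        10
3   Sep    17      172  snow       170
4   Mar   119      281  snow      1190
5   Sep    67        6   sun       670
6   Sep    41      214   sun       410
group by month, min of wind_x10:
month
Mar    1170
Sep      10
Name: wind_x10, dtype: int64
reset_index():
  month  wind_x10
0   Mar      1170
1   Sep        10
add column wind_x10_plus_3 = t['wind_x10'] + 3:
  month  wind_x10  wind_x10_plus_3
0   Mar      1170             1173
1   Sep        10               13
Hence 1173.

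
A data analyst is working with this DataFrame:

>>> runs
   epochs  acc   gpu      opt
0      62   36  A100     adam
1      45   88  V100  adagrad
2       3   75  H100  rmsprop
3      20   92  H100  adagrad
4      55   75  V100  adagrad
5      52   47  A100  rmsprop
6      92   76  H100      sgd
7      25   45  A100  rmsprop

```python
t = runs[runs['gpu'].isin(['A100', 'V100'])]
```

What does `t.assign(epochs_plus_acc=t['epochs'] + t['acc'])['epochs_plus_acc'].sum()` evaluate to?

530

filter rows where gpu in ['A100', 'V100']:
   epochs  acc   gpu      opt
0      62   36  A100     adam
1      45   88  V100  adagrad
4      55   75  V100  adagrad
5      52   47  A100  rmsprop
7      25   45  A100  rmsprop
add column epochs_plus_acc = t['epochs'] + t['acc']:
   epochs  acc   gpu      opt  epochs_plus_acc
0      62   36  A100     adam               98
1      45   88  V100  adagrad              133
4      55   75  V100  adagrad              130
5      52   47  A100  rmsprop               99
7      25   45  A100  rmsprop               70
Finally, sum of column 'epochs_plus_acc' = 530.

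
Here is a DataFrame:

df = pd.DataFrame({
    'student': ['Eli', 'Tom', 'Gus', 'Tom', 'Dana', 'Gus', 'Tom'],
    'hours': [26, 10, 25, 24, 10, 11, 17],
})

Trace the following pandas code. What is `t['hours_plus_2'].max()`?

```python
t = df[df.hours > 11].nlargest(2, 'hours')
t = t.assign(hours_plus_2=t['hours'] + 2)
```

28

filter rows where hours > 11:
  student  hours
0     Eli     26
2     Gus     25
3     Tom     24
6     Tom     17
take 2 rows with largest hours:
  student  hours
0     Eli     26
2     Gus     25
add column hours_plus_2 = t['hours'] + 2:
  student  hours  hours_plus_2
0     Eli     26            28
2     Gus     25            27
Then the max of column 'hours_plus_2': 28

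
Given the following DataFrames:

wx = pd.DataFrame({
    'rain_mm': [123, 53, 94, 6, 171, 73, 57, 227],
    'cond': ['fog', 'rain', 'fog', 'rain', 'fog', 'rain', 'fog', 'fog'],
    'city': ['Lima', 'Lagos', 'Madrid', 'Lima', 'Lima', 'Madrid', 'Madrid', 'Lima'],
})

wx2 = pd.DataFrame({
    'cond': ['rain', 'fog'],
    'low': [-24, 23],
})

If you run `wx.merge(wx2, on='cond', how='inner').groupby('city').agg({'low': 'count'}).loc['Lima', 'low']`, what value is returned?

merge on 'cond' (how='inner') → 8 rows:
   rain_mm  cond    city  low
0      123   fog    Lima   23
1       53  rain   Lagos  -24
2       94   fog  Madrid   23
3        6  rain    Lima  -24
4      171   fog    Lima   23
5       73  rain  Madrid  -24
6       57   fog  Madrid   23
7      227   fog    Lima   23
group by city, count of low:
        low
city       
Lagos     1
Lima      4
Madrid    3

4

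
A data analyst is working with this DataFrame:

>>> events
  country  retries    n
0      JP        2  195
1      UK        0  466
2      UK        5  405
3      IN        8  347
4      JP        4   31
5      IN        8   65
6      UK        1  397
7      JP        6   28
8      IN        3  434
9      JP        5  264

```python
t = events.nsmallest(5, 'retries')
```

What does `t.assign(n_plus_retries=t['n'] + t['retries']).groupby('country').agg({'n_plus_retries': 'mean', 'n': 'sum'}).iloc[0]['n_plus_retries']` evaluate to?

437.0

take 5 rows with smallest retries:
  country  retries    n
1      UK        0  466
6      UK        1  397
0      JP        2  195
8      IN        3  434
4      JP        4   31
add column n_plus_retries = t['n'] + t['retries']:
  country  retries    n  n_plus_retries
1      UK        0  466             466
6      UK        1  397             398
0      JP        2  195             197
8      IN        3  434             437
4      JP        4   31              35
group by country: mean(n_plus_retries), sum(n):
         n_plus_retries    n
country                     
IN                437.0  434
JP                116.0  226
UK                432.0  863
Finally, value at position 0, column 'n_plus_retries' = 437.0.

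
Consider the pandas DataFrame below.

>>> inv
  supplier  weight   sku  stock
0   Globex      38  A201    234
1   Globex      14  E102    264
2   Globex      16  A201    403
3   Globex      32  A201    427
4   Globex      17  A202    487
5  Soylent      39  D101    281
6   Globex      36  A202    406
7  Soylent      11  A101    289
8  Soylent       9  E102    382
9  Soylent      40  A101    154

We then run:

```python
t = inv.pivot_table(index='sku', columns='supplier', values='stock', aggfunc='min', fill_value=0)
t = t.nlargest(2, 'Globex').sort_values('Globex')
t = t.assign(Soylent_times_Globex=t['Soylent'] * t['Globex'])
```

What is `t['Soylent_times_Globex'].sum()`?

pivot: rows=sku, cols=supplier, min(stock):
supplier  Globex  Soylent
sku                      
A101           0      154
A201         234        0
A202         406        0
D101           0      281
E102         264      382
take 2 rows with largest Globex:
supplier  Globex  Soylent
sku                      
A202         406        0
E102         264      382
sort by Globex:
supplier  Globex  Soylent
sku                      
E102         264      382
A202         406        0
add column Soylent_times_Globex = t['Soylent'] * t['Globex']:
supplier  Globex  Soylent  Soylent_times_Globex
sku                                            
E102         264      382                100848
A202         406        0                     0
Hence 100848.

100848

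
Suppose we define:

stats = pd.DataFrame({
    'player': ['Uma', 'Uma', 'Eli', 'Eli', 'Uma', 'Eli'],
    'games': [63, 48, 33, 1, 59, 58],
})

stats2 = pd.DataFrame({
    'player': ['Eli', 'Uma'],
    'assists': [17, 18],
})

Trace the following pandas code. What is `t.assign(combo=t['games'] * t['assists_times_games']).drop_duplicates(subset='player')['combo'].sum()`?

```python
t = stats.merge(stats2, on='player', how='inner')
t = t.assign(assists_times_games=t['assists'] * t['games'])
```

89955

merge on 'player' (how='inner') → 6 rows:
  player  games  assists
0    Uma     63       18
1    Uma     48       18
2    Eli     33       17
3    Eli      1       17
4    Uma     59       18
5    Eli     58       17
add column assists_times_games = t['assists'] * t['games']:
  player  games  assists  assists_times_games
0    Uma     63       18                 1134
1    Uma     48       18                  864
2    Eli     33       17                  561
3    Eli      1       17                   17
4    Uma     59       18                 1062
5    Eli     58       17                  986
add column combo = t['games'] * t['assists_times_games']:
  player  games  assists  assists_times_games  combo
0    Uma     63       18                 1134  71442
1    Uma     48       18                  864  41472
2    Eli     33       17                  561  18513
3    Eli      1       17                   17     17
4    Uma     59       18                 1062  62658
5    Eli     58       17                  986  57188
drop duplicate player (keep=first):
  player  games  assists  assists_times_games  combo
0    Uma     63       18                 1134  71442
2    Eli     33       17                  561  18513
Hence 89955.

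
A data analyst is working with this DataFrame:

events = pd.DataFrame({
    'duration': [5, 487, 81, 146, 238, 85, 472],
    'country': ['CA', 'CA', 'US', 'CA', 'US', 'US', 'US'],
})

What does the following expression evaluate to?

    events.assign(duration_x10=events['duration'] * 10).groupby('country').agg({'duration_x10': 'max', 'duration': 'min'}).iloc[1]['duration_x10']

4720

add column duration_x10 = events['duration'] * 10:
   duration country  duration_x10
0         5      CA            50
1       487      CA          4870
2        81      US           810
3       146      CA          1460
4       238      US          2380
5        85      US           850
6       472      US          4720
group by country: max(duration_x10), min(duration):
         duration_x10  duration
country                        
CA               4870         5
US               4720        81
Then the value at position 1, column 'duration_x10': 4720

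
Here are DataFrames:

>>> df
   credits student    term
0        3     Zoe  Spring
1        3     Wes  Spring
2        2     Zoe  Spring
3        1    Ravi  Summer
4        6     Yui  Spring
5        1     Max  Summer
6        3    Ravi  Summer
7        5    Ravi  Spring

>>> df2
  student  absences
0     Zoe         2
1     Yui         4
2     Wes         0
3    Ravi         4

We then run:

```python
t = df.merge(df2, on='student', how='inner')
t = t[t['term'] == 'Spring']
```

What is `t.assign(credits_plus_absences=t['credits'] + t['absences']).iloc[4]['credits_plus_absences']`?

9

merge on 'student' (how='inner') → 7 rows:
   credits student    term  absences
0        3     Zoe  Spring         2
1        3     Wes  Spring         0
2        2     Zoe  Spring         2
3        1    Ravi  Summer         4
4        6     Yui  Spring         4
5        3    Ravi  Summer         4
6        5    Ravi  Spring         4
filter rows where term == 'Spring':
   credits student    term  absences
0        3     Zoe  Spring         2
1        3     Wes  Spring         0
2        2     Zoe  Spring         2
4        6     Yui  Spring         4
6        5    Ravi  Spring         4
add column credits_plus_absences = t['credits'] + t['absences']:
   credits student    term  absences  credits_plus_absences
0        3     Zoe  Spring         2                      5
1        3     Wes  Spring         0                      3
2        2     Zoe  Spring         2                      4
4        6     Yui  Spring         4                     10
6        5    Ravi  Spring         4                      9
Taking the value at position 4, column 'credits_plus_absences' gives 9.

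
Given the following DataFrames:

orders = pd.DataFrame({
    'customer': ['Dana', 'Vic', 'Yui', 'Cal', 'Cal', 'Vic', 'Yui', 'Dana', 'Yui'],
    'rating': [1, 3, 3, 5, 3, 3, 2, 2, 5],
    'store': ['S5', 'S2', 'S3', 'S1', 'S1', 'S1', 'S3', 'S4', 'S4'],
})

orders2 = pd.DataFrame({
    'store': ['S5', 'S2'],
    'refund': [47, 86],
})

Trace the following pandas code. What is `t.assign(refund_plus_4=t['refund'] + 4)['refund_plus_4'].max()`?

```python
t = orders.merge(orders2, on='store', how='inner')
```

merge on 'store' (how='inner') → 2 rows:
  customer  rating store  refund
0     Dana       1    S5      47
1      Vic       3    S2      86
add column refund_plus_4 = t['refund'] + 4:
  customer  rating store  refund  refund_plus_4
0     Dana       1    S5      47             51
1      Vic       3    S2      86             90
Taking the max of column 'refund_plus_4' gives 90.

90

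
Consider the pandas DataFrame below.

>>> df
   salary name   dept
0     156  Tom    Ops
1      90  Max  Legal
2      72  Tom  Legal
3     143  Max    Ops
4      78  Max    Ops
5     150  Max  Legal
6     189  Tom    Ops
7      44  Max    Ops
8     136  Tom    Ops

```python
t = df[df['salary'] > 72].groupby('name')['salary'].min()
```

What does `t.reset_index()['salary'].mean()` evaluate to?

107.0

filter rows where salary > 72:
   salary name   dept
0     156  Tom    Ops
1      90  Max  Legal
3     143  Max    Ops
4      78  Max    Ops
5     150  Max  Legal
6     189  Tom    Ops
8     136  Tom    Ops
group by name, min of salary:
name
Max     78
Tom    136
Name: salary, dtype: int64
reset_index():
  name  salary
0  Max      78
1  Tom     136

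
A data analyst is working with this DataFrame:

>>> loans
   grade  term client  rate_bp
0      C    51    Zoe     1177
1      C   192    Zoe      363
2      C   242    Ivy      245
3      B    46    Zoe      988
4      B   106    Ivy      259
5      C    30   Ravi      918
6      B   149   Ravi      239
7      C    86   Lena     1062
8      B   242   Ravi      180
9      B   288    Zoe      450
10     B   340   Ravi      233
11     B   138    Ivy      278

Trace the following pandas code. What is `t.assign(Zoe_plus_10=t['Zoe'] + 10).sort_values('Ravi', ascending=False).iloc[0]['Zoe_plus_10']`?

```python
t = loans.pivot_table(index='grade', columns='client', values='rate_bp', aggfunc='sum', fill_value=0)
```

pivot: rows=grade, cols=client, sum(rate_bp):
client  Ivy  Lena  Ravi   Zoe
grade                        
B       537     0   652  1438
C       245  1062   918  1540
add column Zoe_plus_10 = t['Zoe'] + 10:
client  Ivy  Lena  Ravi   Zoe  Zoe_plus_10
grade                                     
B       537     0   652  1438         1448
C       245  1062   918  1540         1550
sort by Ravi descending:
client  Ivy  Lena  Ravi   Zoe  Zoe_plus_10
grade                                     
C       245  1062   918  1540         1550
B       537     0   652  1438         1448
Then the value at position 0, column 'Zoe_plus_10': 1550

1550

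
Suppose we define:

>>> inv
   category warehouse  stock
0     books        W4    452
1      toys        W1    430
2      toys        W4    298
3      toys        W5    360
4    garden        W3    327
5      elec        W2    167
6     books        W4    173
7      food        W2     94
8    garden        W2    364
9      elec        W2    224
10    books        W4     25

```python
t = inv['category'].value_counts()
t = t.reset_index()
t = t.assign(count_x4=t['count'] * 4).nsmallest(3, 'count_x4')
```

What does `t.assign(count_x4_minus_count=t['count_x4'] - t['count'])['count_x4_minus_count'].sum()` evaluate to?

15

value_counts of category:
category
books     3
toys      3
garden    2
elec      2
food      1
Name: count, dtype: int64
reset_index():
  category  count
0    books      3
1     toys      3
2   garden      2
3     elec      2
4     food      1
add column count_x4 = t['count'] * 4:
  category  count  count_x4
0    books      3        12
1     toys      3        12
2   garden      2         8
3     elec      2         8
4     food      1         4
take 3 rows with smallest count_x4:
  category  count  count_x4
4     food      1         4
2   garden      2         8
3     elec      2         8
add column count_x4_minus_count = t['count_x4'] - t['count']:
  category  count  count_x4  count_x4_minus_count
4     food      1         4                     3
2   garden      2         8                     6
3     elec      2         8                     6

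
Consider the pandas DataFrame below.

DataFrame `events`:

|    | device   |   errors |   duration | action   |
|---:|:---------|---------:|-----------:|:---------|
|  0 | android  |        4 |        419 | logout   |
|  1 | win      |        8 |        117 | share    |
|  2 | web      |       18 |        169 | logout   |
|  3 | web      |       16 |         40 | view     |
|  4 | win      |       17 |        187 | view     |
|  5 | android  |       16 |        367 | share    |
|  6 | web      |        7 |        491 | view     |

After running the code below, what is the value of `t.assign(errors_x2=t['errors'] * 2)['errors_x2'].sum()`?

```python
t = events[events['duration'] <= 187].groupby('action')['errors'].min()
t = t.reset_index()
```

filter rows where duration <= 187:
  device  errors  duration  action
1    win       8       117   share
2    web      18       169  logout
3    web      16        40    view
4    win      17       187    view
group by action, min of errors:
action
logout    18
share      8
view      16
Name: errors, dtype: int64
reset_index():
   action  errors
0  logout      18
1   share       8
2    view      16
add column errors_x2 = t['errors'] * 2:
   action  errors  errors_x2
0  logout      18         36
1   share       8         16
2    view      16         32

84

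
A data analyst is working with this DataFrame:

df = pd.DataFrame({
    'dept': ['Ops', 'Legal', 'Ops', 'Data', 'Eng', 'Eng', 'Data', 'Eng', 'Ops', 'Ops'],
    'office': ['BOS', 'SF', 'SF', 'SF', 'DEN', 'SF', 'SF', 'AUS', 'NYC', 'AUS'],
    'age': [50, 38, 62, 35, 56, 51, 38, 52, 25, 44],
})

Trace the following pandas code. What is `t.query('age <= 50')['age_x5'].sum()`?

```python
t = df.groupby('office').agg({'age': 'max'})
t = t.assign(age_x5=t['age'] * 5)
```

375

group by office, max of age:
        age
office     
AUS      52
BOS      50
DEN      56
NYC      25
SF       62
add column age_x5 = t['age'] * 5:
        age  age_x5
office             
AUS      52     260
BOS      50     250
DEN      56     280
NYC      25     125
SF       62     310
filter rows where age <= 50:
        age  age_x5
office             
BOS      50     250
NYC      25     125
sum of column 'age_x5' → 375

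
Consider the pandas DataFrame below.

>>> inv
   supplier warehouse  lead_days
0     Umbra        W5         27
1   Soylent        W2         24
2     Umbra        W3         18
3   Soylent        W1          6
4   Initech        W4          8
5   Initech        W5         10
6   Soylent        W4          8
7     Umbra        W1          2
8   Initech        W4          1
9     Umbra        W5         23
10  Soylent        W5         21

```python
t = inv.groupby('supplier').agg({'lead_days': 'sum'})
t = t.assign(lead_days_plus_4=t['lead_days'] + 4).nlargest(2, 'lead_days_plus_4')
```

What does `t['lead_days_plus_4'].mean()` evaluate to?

68.5

group by supplier, sum of lead_days:
          lead_days
supplier           
Initech          19
Soylent          59
Umbra            70
add column lead_days_plus_4 = t['lead_days'] + 4:
          lead_days  lead_days_plus_4
supplier                             
Initech          19                23
Soylent          59                63
Umbra            70                74
take 2 rows with largest lead_days_plus_4:
          lead_days  lead_days_plus_4
supplier                             
Umbra            70                74
Soylent          59                63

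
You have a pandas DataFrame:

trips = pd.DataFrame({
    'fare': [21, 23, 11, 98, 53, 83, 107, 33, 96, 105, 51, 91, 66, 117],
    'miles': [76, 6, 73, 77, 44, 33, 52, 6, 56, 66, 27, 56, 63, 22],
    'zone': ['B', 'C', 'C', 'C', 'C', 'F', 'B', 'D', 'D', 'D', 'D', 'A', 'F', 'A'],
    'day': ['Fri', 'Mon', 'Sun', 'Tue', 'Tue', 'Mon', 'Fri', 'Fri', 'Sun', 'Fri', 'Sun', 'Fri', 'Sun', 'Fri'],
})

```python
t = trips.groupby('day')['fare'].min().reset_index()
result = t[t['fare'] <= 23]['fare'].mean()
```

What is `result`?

18.3333333333

group by day, min of fare:
day
Fri    21
Mon    23
Sun    11
Tue    53
Name: fare, dtype: int64
reset_index():
   day  fare
0  Fri    21
1  Mon    23
2  Sun    11
3  Tue    53
filter rows where fare <= 23:
   day  fare
0  Fri    21
1  Mon    23
2  Sun    11
The mean of column 'fare' is 18.3333333333.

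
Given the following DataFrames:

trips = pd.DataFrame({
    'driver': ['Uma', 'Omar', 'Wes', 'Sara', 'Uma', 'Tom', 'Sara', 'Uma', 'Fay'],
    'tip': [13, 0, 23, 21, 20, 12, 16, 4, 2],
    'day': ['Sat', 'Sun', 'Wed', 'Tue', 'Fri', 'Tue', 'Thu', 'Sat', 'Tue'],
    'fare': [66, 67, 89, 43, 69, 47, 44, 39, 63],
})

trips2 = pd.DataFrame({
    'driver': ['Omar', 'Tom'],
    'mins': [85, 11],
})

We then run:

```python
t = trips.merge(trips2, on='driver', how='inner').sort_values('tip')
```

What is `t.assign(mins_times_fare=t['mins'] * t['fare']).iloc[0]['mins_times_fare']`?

5695

merge on 'driver' (how='inner') → 2 rows:
  driver  tip  day  fare  mins
0   Omar    0  Sun    67    85
1    Tom   12  Tue    47    11
sort by tip:
  driver  tip  day  fare  mins
0   Omar    0  Sun    67    85
1    Tom   12  Tue    47    11
add column mins_times_fare = t['mins'] * t['fare']:
  driver  tip  day  fare  mins  mins_times_fare
0   Omar    0  Sun    67    85             5695
1    Tom   12  Tue    47    11              517
The value at position 0, column 'mins_times_fare' is 5695.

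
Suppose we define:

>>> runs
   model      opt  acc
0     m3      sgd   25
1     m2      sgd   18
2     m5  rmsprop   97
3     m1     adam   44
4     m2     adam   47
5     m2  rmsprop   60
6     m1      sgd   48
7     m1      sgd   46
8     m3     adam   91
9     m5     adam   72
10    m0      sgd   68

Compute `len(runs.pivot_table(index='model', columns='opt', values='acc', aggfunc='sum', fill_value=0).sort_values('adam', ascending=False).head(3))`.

pivot: rows=model, cols=opt, sum(acc):
opt    adam  rmsprop  sgd
model                    
m0        0        0   68
m1       44        0   94
m2       47       60   18
m3       91        0   25
m5       72       97    0
sort by adam descending:
opt    adam  rmsprop  sgd
model                    
m3       91        0   25
m5       72       97    0
m2       47       60   18
m1       44        0   94
m0        0        0   68
take first 3 rows:
opt    adam  rmsprop  sgd
model                    
m3       91        0   25
m5       72       97    0
m2       47       60   18
number of rows → 3

3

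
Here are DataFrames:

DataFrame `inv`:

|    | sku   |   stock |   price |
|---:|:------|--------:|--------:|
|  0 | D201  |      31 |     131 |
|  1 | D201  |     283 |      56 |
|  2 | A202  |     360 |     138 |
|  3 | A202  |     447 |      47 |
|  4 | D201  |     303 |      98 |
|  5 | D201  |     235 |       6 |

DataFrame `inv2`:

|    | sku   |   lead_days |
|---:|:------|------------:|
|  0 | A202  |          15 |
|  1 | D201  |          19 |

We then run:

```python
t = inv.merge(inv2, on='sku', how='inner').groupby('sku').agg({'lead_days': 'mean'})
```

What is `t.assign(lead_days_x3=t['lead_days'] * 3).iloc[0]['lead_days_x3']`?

merge on 'sku' (how='inner') → 6 rows:
    sku  stock  price  lead_days
0  D201     31    131         19
1  D201    283     56         19
2  A202    360    138         15
3  A202    447     47         15
4  D201    303     98         19
5  D201    235      6         19
group by sku, mean of lead_days:
      lead_days
sku            
A202       15.0
D201       19.0
add column lead_days_x3 = t['lead_days'] * 3:
      lead_days  lead_days_x3
sku                          
A202       15.0          45.0
D201       19.0          57.0
Taking the value at position 0, column 'lead_days_x3' gives 45.0.

45.0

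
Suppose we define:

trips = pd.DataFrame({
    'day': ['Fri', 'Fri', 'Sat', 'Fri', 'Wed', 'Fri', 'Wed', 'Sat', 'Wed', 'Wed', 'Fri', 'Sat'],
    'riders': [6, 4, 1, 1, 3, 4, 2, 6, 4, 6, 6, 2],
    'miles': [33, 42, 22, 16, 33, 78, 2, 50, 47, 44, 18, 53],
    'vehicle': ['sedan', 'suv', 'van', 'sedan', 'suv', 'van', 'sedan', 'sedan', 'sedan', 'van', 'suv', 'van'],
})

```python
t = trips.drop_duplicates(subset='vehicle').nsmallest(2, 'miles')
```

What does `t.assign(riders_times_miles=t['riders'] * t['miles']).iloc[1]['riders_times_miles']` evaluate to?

198

drop duplicate vehicle (keep=first):
   day  riders  miles vehicle
0  Fri       6     33   sedan
1  Fri       4     42     suv
2  Sat       1     22     van
take 2 rows with smallest miles:
   day  riders  miles vehicle
2  Sat       1     22     van
0  Fri       6     33   sedan
add column riders_times_miles = t['riders'] * t['miles']:
   day  riders  miles vehicle  riders_times_miles
2  Sat       1     22     van                  22
0  Fri       6     33   sedan                 198
Finally, value at position 1, column 'riders_times_miles' = 198.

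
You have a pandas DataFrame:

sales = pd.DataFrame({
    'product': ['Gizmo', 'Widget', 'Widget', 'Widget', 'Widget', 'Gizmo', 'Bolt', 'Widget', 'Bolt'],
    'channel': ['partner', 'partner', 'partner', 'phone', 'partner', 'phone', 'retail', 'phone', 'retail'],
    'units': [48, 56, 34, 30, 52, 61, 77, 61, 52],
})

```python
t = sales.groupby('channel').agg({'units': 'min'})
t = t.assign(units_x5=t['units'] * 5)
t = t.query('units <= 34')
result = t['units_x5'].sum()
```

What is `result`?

320

group by channel, min of units:
         units
channel       
partner     34
phone       30
retail      52
add column units_x5 = t['units'] * 5:
         units  units_x5
channel                 
partner     34       170
phone       30       150
retail      52       260
filter rows where units <= 34:
         units  units_x5
channel                 
partner     34       170
phone       30       150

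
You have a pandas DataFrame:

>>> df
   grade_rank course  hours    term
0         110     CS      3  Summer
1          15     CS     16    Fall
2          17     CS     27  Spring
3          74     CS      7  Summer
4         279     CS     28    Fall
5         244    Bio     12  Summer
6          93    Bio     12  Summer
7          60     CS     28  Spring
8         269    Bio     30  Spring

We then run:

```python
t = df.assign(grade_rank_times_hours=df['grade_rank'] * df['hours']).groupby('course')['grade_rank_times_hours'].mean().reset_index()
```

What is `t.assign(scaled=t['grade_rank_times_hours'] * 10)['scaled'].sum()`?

58778.3333333

add column grade_rank_times_hours = df['grade_rank'] * df['hours']:
   grade_rank course  hours    term  grade_rank_times_hours
0         110     CS      3  Summer                     330
1          15     CS     16    Fall                     240
2          17     CS     27  Spring                     459
3          74     CS      7  Summer                     518
4         279     CS     28    Fall                    7812
5         244    Bio     12  Summer                    2928
6          93    Bio     12  Summer                    1116
7          60     CS     28  Spring                    1680
8         269    Bio     30  Spring                    8070
group by course, mean of grade_rank_times_hours:
course
Bio    4038.000000
CS     1839.833333
Name: grade_rank_times_hours, dtype: float64
reset_index():
  course  grade_rank_times_hours
0    Bio             4038.000000
1     CS             1839.833333
add column scaled = t['grade_rank_times_hours'] * 10:
  course  grade_rank_times_hours        scaled
0    Bio             4038.000000  40380.000000
1     CS             1839.833333  18398.333333
Finally, sum of column 'scaled' = 58778.3333333.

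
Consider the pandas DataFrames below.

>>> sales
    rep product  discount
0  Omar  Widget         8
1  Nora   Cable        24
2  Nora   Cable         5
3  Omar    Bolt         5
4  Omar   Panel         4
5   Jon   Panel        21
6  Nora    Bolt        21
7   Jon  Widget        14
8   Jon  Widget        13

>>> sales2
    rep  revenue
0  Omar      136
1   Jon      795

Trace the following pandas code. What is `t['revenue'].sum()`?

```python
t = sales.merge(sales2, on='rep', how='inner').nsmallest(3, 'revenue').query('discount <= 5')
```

merge on 'rep' (how='inner') → 6 rows:
    rep product  discount  revenue
0  Omar  Widget         8      136
1  Omar    Bolt         5      136
2  Omar   Panel         4      136
3   Jon   Panel        21      795
4   Jon  Widget        14      795
5   Jon  Widget        13      795
take 3 rows with smallest revenue:
    rep product  discount  revenue
0  Omar  Widget         8      136
1  Omar    Bolt         5      136
2  Omar   Panel         4      136
filter rows where discount <= 5:
    rep product  discount  revenue
1  Omar    Bolt         5      136
2  Omar   Panel         4      136
Reading off the sum of column 'revenue', we get 272.

272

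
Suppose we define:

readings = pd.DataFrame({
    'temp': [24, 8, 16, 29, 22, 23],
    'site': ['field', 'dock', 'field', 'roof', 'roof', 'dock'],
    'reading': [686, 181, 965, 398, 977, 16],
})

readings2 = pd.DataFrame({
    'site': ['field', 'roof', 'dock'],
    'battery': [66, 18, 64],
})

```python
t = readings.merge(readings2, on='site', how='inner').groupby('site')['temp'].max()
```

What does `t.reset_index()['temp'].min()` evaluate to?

merge on 'site' (how='inner') → 6 rows:
   temp   site  reading  battery
0    24  field      686       66
1     8   dock      181       64
2    16  field      965       66
3    29   roof      398       18
4    22   roof      977       18
5    23   dock       16       64
group by site, max of temp:
site
dock     23
field    24
roof     29
Name: temp, dtype: int64
reset_index():
    site  temp
0   dock    23
1  field    24
2   roof    29

23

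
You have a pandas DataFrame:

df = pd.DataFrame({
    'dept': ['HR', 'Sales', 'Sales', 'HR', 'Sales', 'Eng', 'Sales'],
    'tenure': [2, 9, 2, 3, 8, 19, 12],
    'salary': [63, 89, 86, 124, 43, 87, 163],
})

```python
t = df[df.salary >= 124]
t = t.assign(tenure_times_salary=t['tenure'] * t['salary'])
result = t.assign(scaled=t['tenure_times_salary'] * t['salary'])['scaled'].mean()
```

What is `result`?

182478.0

filter rows where salary >= 124:
    dept  tenure  salary
3     HR       3     124
6  Sales      12     163
add column tenure_times_salary = t['tenure'] * t['salary']:
    dept  tenure  salary  tenure_times_salary
3     HR       3     124                  372
6  Sales      12     163                 1956
add column scaled = t['tenure_times_salary'] * t['salary']:
    dept  tenure  salary  tenure_times_salary  scaled
3     HR       3     124                  372   46128
6  Sales      12     163                 1956  318828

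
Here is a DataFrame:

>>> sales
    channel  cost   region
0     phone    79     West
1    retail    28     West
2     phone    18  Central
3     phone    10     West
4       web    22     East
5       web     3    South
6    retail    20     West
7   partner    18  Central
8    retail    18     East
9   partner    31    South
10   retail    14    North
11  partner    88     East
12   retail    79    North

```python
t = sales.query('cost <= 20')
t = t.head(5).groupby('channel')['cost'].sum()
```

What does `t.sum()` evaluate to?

filter rows where cost <= 20:
    channel  cost   region
2     phone    18  Central
3     phone    10     West
5       web     3    South
6    retail    20     West
7   partner    18  Central
8    retail    18     East
10   retail    14    North
take first 5 rows:
   channel  cost   region
2    phone    18  Central
3    phone    10     West
5      web     3    South
6   retail    20     West
7  partner    18  Central
group by channel, sum of cost:
channel
partner    18
phone      28
retail     20
web         3
Name: cost, dtype: int64

69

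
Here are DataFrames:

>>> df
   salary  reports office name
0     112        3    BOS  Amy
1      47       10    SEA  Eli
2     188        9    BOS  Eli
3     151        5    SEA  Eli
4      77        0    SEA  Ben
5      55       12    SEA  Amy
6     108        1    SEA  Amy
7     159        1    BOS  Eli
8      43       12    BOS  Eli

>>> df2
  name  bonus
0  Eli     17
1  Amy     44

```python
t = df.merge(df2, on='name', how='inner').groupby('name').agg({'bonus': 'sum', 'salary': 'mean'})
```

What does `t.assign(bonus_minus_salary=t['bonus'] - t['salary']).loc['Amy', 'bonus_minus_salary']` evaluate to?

merge on 'name' (how='inner') → 8 rows:
   salary  reports office name  bonus
0     112        3    BOS  Amy     44
1      47       10    SEA  Eli     17
2     188        9    BOS  Eli     17
3     151        5    SEA  Eli     17
4      55       12    SEA  Amy     44
5     108        1    SEA  Amy     44
6     159        1    BOS  Eli     17
7      43       12    BOS  Eli     17
group by name: sum(bonus), mean(salary):
      bonus      salary
name                   
Amy     132   91.666667
Eli      85  117.600000
add column bonus_minus_salary = t['bonus'] - t['salary']:
      bonus      salary  bonus_minus_salary
name                                       
Amy     132   91.666667           40.333333
Eli      85  117.600000          -32.600000
Finally, value at row 'Amy', column 'bonus_minus_salary' = 40.3333333333.

40.3333333333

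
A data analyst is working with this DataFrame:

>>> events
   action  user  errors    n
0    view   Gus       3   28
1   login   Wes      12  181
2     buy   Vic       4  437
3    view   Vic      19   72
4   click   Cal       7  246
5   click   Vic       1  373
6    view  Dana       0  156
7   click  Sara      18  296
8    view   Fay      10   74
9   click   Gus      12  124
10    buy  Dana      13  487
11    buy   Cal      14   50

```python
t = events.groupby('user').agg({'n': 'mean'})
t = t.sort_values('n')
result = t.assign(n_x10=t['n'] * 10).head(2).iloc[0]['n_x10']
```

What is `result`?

740.0

group by user, mean of n:
          n
user       
Cal   148.0
Dana  321.5
Fay    74.0
Gus    76.0
Sara  296.0
Vic   294.0
Wes   181.0
sort by n:
          n
user       
Fay    74.0
Gus    76.0
Cal   148.0
Wes   181.0
Vic   294.0
Sara  296.0
Dana  321.5
add column n_x10 = t['n'] * 10:
          n   n_x10
user               
Fay    74.0   740.0
Gus    76.0   760.0
Cal   148.0  1480.0
Wes   181.0  1810.0
Vic   294.0  2940.0
Sara  296.0  2960.0
Dana  321.5  3215.0
take first 2 rows:
         n  n_x10
user             
Fay   74.0  740.0
Gus   76.0  760.0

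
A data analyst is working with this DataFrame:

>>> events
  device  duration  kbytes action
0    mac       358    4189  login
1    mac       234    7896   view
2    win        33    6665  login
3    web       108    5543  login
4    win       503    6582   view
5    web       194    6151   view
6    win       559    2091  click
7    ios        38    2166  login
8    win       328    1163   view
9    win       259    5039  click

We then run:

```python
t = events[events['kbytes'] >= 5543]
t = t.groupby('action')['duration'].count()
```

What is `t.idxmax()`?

filter rows where kbytes >= 5543:
  device  duration  kbytes action
1    mac       234    7896   view
2    win        33    6665  login
3    web       108    5543  login
4    win       503    6582   view
5    web       194    6151   view
group by action, count of duration:
action
login    2
view     3
Name: duration, dtype: int64
Taking the label with the largest value gives view.

view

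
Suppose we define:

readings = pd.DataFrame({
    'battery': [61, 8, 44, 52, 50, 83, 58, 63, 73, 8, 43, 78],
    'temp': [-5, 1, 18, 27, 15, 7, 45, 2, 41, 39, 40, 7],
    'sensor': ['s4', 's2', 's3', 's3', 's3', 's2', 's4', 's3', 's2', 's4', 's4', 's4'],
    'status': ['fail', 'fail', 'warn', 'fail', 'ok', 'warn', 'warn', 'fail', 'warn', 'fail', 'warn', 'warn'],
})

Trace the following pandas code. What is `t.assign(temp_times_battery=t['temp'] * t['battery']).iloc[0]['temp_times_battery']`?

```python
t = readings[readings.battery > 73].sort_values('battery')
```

546

filter rows where battery > 73:
    battery  temp sensor status
5        83     7     s2   warn
11       78     7     s4   warn
sort by battery:
    battery  temp sensor status
11       78     7     s4   warn
5        83     7     s2   warn
add column temp_times_battery = t['temp'] * t['battery']:
    battery  temp sensor status  temp_times_battery
11       78     7     s4   warn                 546
5        83     7     s2   warn                 581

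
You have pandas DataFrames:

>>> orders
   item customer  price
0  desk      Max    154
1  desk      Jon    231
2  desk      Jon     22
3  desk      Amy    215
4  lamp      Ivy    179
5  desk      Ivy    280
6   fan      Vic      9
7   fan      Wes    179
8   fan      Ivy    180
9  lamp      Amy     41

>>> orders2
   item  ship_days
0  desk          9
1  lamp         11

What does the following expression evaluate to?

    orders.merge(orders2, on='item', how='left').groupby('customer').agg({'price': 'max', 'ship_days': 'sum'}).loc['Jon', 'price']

231

merge on 'item' (how='left') → 10 rows:
   item customer  price  ship_days
0  desk      Max    154        9.0
1  desk      Jon    231        9.0
2  desk      Jon     22        9.0
3  desk      Amy    215        9.0
4  lamp      Ivy    179       11.0
5  desk      Ivy    280        9.0
6   fan      Vic      9        NaN
7   fan      Wes    179        NaN
8   fan      Ivy    180        NaN
9  lamp      Amy     41       11.0
group by customer: max(price), sum(ship_days):
          price  ship_days
customer                  
Amy         215       20.0
Ivy         280       20.0
Jon         231       18.0
Max         154        9.0
Vic           9        0.0
Wes         179        0.0
value at row 'Jon', column 'price' → 231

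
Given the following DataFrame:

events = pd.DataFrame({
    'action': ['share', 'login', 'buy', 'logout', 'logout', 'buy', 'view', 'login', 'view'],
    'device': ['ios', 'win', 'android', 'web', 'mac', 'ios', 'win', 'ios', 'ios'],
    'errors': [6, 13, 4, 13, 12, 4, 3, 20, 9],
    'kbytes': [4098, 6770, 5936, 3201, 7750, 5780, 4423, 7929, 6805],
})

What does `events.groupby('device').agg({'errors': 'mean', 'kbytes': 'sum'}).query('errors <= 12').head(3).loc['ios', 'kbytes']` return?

24612

group by device: mean(errors), sum(kbytes):
         errors  kbytes
device                 
android    4.00    5936
ios        9.75   24612
mac       12.00    7750
web       13.00    3201
win        8.00   11193
filter rows where errors <= 12:
         errors  kbytes
device                 
android    4.00    5936
ios        9.75   24612
mac       12.00    7750
win        8.00   11193
take first 3 rows:
         errors  kbytes
device                 
android    4.00    5936
ios        9.75   24612
mac       12.00    7750
The value at row 'ios', column 'kbytes' is 24612.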